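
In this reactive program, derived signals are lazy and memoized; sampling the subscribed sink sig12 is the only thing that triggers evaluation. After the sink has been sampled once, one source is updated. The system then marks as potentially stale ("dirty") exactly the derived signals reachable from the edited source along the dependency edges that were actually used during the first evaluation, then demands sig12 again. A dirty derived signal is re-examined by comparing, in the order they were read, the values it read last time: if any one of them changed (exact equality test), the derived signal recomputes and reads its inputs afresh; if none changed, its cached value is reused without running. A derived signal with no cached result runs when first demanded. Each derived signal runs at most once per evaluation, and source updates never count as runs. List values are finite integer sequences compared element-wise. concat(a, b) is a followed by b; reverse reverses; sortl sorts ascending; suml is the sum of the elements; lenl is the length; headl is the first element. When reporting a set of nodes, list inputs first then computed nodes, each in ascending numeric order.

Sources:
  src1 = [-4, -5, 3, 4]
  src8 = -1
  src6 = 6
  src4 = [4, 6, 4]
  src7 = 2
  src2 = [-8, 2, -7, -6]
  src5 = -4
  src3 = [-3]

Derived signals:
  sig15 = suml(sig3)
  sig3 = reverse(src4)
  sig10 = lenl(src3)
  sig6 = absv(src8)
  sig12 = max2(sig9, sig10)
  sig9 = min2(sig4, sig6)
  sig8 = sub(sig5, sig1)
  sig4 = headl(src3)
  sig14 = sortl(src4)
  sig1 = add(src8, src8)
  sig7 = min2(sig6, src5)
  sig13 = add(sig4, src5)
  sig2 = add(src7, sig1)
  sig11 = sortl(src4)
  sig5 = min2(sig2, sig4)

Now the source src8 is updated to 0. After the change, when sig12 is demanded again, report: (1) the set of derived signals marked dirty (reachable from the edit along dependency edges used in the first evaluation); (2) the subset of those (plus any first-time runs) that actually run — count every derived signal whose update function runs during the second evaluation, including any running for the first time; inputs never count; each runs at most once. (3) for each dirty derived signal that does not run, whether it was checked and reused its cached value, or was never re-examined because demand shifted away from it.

The edit dirties: sig6, sig9, sig12.
2 derived signals run: sig6, sig9.
Cache hits after checking: sig12.
Note the absorption at sig9: it re-runs yet its value is the same, leaving the output's value untouched.

First demand of the output computes:
  sig4 = headl([-3]) = -3
  sig6 = absv(-1) = 1
  sig9 = min2(-3, 1) = -3
  sig10 = lenl([-3]) = 1
  sig12 = max2(-3, 1) = 1

After the edit, cleaning proceeds:
  sig6: a read changed (src8 -1->0) — executes, giving 0.
  sig9: a read changed (sig6 1->0) — executes, giving -3 — identical to its old value.
  sig12: dirty, but its reads are unchanged (sig9 unchanged, sig10 unchanged); cached 1 stands.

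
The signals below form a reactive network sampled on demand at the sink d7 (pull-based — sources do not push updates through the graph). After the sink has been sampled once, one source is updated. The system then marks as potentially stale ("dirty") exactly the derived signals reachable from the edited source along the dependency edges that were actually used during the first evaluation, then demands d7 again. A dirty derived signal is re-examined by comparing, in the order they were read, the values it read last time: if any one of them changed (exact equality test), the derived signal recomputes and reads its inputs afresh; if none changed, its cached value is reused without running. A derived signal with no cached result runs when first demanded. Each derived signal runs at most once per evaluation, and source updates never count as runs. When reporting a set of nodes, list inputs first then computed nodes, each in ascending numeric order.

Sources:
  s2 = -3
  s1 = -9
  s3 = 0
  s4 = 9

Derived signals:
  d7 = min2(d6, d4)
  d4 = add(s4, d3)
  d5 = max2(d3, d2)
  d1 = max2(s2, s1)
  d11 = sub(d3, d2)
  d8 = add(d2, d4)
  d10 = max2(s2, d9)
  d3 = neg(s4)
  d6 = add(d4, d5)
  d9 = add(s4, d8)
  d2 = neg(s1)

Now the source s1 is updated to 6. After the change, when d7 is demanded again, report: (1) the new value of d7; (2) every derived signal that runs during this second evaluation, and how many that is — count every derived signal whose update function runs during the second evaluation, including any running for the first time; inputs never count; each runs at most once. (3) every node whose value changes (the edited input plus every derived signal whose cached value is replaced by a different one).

d7 now evaluates to -6.
Run set: d2, d5, d6, d7 (4 run).
Changed values: s1, d2, d5, d6, d7.

Initial pass — values computed on the first demand:
  d2 = neg(-9) = 9
  d3 = neg(9) = -9
  d4 = add(9, -9) = 0
  d5 = max2(-9, 9) = 9
  d6 = add(0, 9) = 9
  d7 = min2(9, 0) = 0

Second demand — change propagation:
  d2: re-runs because s1 -9->6; new result -6.
  d5: re-runs because d2 9->-6; new result -6.
  d6: re-runs because d5 9->-6; new result -6.
  d7: re-runs because d6 9->-6; new result -6.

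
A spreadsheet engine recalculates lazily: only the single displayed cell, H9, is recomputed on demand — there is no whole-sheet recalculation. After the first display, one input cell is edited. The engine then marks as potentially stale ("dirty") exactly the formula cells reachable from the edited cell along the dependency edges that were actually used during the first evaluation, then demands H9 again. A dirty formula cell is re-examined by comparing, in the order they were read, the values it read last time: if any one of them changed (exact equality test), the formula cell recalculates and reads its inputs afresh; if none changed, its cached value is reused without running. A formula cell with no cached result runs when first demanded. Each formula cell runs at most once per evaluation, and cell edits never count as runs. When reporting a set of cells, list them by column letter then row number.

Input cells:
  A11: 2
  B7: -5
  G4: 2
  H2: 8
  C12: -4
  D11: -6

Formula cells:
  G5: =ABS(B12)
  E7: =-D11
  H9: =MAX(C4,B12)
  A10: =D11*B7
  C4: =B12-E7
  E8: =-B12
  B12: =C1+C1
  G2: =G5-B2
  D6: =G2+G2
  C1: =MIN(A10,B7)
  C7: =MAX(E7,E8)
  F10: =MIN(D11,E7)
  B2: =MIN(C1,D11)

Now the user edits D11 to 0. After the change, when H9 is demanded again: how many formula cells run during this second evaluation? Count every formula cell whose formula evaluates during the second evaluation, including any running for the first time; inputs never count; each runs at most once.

First evaluation (everything demanded from the output):
  A10 = -6 * -5 = 30
  C1 = MIN(30, -5) = -5
  B12 = -5 + -5 = -10
  E7 = -(-6) = 6
  C4 = -10 - 6 = -16
  H9 = MAX(-16, -10) = -10

Propagation after the edit:
  A10: runs — D11 -6->0; result 0.
  C1: runs — A10 30->0; result -5 (same value as before).
  B12: checked — values it read are unchanged (C1 unchanged, C1 unchanged); reused cached -10 without running.
  E7: runs — D11 -6->0; result 0.
  C4: runs — E7 6->0; result -10.
  H9: runs — C4 -16->-10; result -10 (same value as before).

Key observation: the cutoff stops propagation at B12 — its inputs' values are unchanged, so it reuses its cache.

Formula cells that run: A10, C1, C4, E7, H9 — 5 in total.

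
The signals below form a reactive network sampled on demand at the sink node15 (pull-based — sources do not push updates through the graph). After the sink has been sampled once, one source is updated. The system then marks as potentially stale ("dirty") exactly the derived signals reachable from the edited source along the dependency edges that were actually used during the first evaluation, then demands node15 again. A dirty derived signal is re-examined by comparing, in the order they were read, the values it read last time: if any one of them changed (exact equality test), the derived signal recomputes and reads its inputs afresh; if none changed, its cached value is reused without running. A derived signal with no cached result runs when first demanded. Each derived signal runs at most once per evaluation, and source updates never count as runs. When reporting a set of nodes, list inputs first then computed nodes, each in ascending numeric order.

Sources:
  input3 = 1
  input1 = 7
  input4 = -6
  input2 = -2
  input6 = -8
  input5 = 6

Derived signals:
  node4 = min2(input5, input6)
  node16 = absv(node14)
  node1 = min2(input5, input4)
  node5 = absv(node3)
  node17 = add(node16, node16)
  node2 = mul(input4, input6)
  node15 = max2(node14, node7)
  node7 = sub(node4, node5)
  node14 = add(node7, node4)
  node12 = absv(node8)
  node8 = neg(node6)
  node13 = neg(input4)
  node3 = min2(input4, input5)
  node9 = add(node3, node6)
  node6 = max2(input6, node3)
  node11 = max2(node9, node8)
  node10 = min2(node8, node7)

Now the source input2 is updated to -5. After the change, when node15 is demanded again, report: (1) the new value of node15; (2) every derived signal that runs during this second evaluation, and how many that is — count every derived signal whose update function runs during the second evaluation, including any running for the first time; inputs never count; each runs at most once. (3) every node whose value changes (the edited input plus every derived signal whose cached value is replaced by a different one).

Initial pass — values computed on the first demand:
  node3 = min2(-6, 6) = -6
  node4 = min2(6, -8) = -8
  node5 = absv(-6) = 6
  node7 = sub(-8, 6) = -14
  node14 = add(-14, -8) = -22
  node15 = max2(-22, -14) = -14

Second demand — change propagation:
  no demanded computation ever read input2, so the edit dirties nothing and nothing runs.

The important point: nothing the output needs ever reads input2, so the edit is invisible to it.

node15 now evaluates to -14.
Run set: none (0 run).
Changed values: input2.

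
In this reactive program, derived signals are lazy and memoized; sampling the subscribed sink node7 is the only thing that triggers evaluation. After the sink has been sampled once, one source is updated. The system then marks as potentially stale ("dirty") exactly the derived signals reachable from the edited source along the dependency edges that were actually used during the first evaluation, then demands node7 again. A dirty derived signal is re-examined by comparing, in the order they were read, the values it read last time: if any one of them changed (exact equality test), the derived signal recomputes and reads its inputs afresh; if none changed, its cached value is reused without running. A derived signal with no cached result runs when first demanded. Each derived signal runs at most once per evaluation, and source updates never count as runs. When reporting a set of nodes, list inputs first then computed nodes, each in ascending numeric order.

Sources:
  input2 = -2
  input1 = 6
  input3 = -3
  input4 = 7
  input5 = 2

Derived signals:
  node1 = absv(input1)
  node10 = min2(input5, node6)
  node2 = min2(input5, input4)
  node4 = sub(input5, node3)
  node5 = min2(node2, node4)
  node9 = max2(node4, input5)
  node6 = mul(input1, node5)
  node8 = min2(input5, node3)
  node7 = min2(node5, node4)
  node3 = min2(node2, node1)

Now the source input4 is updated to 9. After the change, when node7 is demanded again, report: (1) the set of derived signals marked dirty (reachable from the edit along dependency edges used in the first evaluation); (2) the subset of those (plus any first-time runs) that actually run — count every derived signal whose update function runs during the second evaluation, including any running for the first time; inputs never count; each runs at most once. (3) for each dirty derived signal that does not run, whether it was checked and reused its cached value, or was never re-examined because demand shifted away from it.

First demand of the output computes:
  node1 = absv(6) = 6
  node2 = min2(2, 7) = 2
  node3 = min2(2, 6) = 2
  node4 = sub(2, 2) = 0
  node5 = min2(2, 0) = 0
  node7 = min2(0, 0) = 0

After the edit, cleaning proceeds:
  node2: a read changed (input4 7->9) — executes, giving 2 — identical to its old value.
  node3: dirty, but its reads are unchanged (node2 unchanged, node1 unchanged); cached 2 stands.
  node4: dirty, but its reads are unchanged (input5 unchanged, node3 unchanged); cached 0 stands.
  node5: dirty, but its reads are unchanged (node2 unchanged, node4 unchanged); cached 0 stands.
  node7: dirty, but its reads are unchanged (node5 unchanged, node4 unchanged); cached 0 stands.

Note the absorption at node2: it re-runs yet its value is the same, leaving the output's value untouched.

The edit dirties: node2, node3, node4, node5, node7.
1 derived signals run: node2.
Cache hits after checking: node3, node4, node5, node7.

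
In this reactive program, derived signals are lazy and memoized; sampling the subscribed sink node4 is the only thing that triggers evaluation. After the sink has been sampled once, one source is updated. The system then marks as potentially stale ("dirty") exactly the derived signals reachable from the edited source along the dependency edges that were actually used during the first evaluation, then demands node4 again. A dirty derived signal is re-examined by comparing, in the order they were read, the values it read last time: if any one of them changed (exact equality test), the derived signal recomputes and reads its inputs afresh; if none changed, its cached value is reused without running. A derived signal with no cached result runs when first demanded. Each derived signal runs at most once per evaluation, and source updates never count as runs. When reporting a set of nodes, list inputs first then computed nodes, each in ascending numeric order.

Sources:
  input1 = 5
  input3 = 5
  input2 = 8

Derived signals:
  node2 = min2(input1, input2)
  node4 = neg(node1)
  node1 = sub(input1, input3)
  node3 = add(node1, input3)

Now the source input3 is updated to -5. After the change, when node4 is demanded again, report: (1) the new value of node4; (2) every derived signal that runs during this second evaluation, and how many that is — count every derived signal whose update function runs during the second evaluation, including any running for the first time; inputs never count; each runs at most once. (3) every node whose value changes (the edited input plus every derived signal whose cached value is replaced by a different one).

Demanding node4 again yields -10.
2 derived signals run: node1, node4.
The nodes whose values change: input3, node1, node4.

First demand of the output computes:
  node1 = sub(5, 5) = 0
  node4 = neg(0) = 0

After the edit, cleaning proceeds:
  node1: a read changed (input3 5->-5) — executes, giving 10.
  node4: a read changed (node1 0->10) — executes, giving -10.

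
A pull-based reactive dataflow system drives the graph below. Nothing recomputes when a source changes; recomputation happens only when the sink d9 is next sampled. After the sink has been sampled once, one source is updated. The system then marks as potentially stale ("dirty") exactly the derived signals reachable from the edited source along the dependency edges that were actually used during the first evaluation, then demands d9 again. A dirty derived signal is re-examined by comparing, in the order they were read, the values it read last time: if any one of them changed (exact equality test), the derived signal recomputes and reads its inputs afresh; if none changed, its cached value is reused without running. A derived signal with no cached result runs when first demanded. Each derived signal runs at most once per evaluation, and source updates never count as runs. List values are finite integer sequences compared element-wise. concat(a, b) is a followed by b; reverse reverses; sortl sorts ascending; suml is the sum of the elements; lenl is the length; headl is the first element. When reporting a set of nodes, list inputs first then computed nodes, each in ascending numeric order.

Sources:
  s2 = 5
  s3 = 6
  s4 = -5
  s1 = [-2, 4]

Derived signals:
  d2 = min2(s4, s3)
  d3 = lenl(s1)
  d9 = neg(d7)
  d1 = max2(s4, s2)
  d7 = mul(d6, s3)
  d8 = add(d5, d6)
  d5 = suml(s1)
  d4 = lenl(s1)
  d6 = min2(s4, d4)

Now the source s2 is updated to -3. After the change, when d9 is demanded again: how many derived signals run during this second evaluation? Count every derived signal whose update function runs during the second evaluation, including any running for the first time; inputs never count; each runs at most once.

Derived signals that run: none — 0 in total.
Key observation: s2 is never demanded by the output, so the edit triggers no recomputation at all.

First evaluation (everything demanded from the output):
  d4 = lenl([-2, 4]) = 2
  d6 = min2(-5, 2) = -5
  d7 = mul(-5, 6) = -30
  d9 = neg(-30) = 30

Propagation after the edit:
  s2 feeds no computation that the output demands — nothing is marked dirty and nothing runs.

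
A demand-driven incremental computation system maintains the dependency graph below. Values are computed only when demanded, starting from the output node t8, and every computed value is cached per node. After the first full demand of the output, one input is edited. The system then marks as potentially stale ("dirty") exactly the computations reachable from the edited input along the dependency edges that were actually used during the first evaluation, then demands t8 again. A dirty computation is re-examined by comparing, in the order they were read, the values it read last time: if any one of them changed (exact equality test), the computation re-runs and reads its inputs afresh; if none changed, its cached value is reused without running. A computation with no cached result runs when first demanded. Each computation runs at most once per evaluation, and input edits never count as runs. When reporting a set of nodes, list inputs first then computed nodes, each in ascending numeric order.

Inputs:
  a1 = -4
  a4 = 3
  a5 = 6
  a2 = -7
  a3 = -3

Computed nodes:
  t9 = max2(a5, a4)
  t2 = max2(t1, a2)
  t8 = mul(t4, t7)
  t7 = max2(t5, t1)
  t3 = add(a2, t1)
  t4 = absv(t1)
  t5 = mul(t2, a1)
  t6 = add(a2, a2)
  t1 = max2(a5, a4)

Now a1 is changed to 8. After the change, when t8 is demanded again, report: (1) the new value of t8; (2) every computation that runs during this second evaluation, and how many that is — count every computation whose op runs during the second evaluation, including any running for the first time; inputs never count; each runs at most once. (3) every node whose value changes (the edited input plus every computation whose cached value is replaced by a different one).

New value of t8: 288.
Computations that run: t5, t7, t8 — 3 in total.
Values that change: a1, t5, t7, t8.

First evaluation (everything demanded from the output):
  t1 = max2(6, 3) = 6
  t2 = max2(6, -7) = 6
  t4 = absv(6) = 6
  t5 = mul(6, -4) = -24
  t7 = max2(-24, 6) = 6
  t8 = mul(6, 6) = 36

Propagation after the edit:
  t5: runs — a1 -4->8; result 48.
  t7: runs — t5 -24->48; result 48.
  t8: runs — t7 6->48; result 288.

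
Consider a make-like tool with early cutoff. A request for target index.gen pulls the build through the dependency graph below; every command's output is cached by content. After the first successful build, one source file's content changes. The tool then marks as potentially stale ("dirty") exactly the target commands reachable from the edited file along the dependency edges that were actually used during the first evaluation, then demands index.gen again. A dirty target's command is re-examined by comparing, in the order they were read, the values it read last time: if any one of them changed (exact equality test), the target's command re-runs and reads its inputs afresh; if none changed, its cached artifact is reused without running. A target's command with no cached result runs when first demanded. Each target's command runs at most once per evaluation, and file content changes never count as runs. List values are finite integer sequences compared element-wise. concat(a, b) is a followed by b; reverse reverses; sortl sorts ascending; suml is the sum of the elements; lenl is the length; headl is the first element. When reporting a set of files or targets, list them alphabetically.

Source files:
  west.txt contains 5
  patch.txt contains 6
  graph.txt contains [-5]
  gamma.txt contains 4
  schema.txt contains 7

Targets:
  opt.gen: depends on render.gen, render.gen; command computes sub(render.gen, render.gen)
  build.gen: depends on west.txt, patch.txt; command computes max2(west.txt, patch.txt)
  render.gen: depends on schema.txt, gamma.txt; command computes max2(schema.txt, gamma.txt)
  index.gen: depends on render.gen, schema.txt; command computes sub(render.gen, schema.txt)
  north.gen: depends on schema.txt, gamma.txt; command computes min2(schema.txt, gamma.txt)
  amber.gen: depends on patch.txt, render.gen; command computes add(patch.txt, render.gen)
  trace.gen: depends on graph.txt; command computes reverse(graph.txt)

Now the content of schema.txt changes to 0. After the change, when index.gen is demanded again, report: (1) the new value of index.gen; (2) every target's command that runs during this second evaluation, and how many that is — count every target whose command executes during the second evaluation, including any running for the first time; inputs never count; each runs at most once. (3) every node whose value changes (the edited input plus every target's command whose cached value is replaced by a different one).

First demand of the output computes:
  render.gen = max2(7, 4) = 7
  index.gen = sub(7, 7) = 0

After the edit, cleaning proceeds:
  render.gen: a read changed (schema.txt 7->0) — executes, giving 4.
  index.gen: a read changed (render.gen 7->4; schema.txt 7->0) — executes, giving 4.

Demanding index.gen again yields 4.
2 target commands run: index.gen, render.gen.
The nodes whose values change: index.gen, render.gen, schema.txt.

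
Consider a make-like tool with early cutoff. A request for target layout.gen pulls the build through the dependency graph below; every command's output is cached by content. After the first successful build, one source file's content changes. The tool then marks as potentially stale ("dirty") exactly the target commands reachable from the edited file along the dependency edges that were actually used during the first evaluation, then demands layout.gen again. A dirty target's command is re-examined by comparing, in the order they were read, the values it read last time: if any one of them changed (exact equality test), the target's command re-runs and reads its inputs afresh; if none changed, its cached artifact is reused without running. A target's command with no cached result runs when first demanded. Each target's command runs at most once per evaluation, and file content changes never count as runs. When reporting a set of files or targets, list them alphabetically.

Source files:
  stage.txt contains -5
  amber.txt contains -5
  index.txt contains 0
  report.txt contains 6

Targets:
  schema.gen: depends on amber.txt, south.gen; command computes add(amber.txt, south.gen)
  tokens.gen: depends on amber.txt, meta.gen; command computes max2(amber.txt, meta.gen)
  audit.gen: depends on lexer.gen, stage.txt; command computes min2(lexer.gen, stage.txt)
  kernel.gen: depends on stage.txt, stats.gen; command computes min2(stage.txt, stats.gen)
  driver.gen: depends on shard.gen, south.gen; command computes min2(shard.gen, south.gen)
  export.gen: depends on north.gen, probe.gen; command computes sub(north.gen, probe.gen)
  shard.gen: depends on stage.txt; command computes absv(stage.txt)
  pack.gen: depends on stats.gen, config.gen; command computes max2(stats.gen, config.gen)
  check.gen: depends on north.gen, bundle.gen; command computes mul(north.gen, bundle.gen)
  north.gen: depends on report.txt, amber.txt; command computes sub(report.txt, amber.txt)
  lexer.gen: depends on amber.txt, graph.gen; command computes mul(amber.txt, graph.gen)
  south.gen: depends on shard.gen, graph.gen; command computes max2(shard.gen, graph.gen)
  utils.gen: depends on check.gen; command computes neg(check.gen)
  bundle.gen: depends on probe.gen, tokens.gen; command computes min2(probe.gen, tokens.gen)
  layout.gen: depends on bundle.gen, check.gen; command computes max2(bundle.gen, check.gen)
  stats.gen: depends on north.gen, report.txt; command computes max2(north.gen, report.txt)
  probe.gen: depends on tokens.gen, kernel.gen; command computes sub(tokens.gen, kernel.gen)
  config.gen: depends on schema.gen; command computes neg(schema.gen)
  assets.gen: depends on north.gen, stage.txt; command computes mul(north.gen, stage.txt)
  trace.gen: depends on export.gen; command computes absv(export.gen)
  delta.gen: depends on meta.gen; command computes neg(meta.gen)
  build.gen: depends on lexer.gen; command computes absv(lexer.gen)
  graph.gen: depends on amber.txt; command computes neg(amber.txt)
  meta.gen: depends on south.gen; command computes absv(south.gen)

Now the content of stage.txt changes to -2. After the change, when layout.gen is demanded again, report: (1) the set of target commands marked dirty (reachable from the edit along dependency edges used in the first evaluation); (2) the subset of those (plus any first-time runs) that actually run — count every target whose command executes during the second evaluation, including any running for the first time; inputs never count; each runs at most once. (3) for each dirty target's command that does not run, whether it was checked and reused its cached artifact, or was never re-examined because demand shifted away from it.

First demand of the output computes:
  graph.gen = neg(-5) = 5
  north.gen = sub(6, -5) = 11
  shard.gen = absv(-5) = 5
  south.gen = max2(5, 5) = 5
  meta.gen = absv(5) = 5
  stats.gen = max2(11, 6) = 11
  kernel.gen = min2(-5, 11) = -5
  tokens.gen = max2(-5, 5) = 5
  probe.gen = sub(5, -5) = 10
  bundle.gen = min2(10, 5) = 5
  check.gen = mul(11, 5) = 55
  layout.gen = max2(5, 55) = 55

After the edit, cleaning proceeds:
  kernel.gen: a read changed (stage.txt -5->-2) — executes, giving -2.
  shard.gen: a read changed (stage.txt -5->-2) — executes, giving 2.
  south.gen: a read changed (shard.gen 5->2) — executes, giving 5 — identical to its old value.
  meta.gen: dirty, but its reads are unchanged (south.gen unchanged); cached 5 stands.
  tokens.gen: dirty, but its reads are unchanged (amber.txt unchanged, meta.gen unchanged); cached 5 stands.
  probe.gen: a read changed (kernel.gen -5->-2) — executes, giving 7.
  bundle.gen: a read changed (probe.gen 10->7) — executes, giving 5 — identical to its old value.
  check.gen: dirty, but its reads are unchanged (north.gen unchanged, bundle.gen unchanged); cached 55 stands.
  layout.gen: dirty, but its reads are unchanged (bundle.gen unchanged, check.gen unchanged); cached 55 stands.

Note where the cutoff bites: meta.gen is checked, finds nothing changed, and keeps its cache.

The edit dirties: bundle.gen, check.gen, kernel.gen, layout.gen, meta.gen, probe.gen, shard.gen, south.gen, tokens.gen.
5 target commands run: bundle.gen, kernel.gen, probe.gen, shard.gen, south.gen.
Cache hits after checking: check.gen, layout.gen, meta.gen, tokens.gen.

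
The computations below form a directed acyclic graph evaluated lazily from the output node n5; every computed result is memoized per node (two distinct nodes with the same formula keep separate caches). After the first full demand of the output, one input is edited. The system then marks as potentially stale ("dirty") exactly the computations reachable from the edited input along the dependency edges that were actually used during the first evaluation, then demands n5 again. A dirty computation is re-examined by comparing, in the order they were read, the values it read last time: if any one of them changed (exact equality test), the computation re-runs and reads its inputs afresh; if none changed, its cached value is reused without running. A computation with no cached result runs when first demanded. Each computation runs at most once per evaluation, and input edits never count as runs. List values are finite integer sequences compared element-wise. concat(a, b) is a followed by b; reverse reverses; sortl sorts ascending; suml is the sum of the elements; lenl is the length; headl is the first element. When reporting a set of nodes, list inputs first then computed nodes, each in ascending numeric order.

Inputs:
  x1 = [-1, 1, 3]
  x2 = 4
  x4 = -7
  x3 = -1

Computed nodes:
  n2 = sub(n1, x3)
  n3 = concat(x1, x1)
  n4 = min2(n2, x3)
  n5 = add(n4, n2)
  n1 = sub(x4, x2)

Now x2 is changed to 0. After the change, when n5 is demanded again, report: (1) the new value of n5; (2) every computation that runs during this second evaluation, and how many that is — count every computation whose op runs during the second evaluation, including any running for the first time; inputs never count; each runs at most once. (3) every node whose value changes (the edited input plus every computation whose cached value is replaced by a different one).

First demand of the output computes:
  n1 = sub(-7, 4) = -11
  n2 = sub(-11, -1) = -10
  n4 = min2(-10, -1) = -10
  n5 = add(-10, -10) = -20

After the edit, cleaning proceeds:
  n1: a read changed (x2 4->0) — executes, giving -7.
  n2: a read changed (n1 -11->-7) — executes, giving -6.
  n4: a read changed (n2 -10->-6) — executes, giving -6.
  n5: a read changed (n4 -10->-6; n2 -10->-6) — executes, giving -12.

Demanding n5 again yields -12.
4 computations run: n1, n2, n4, n5.
The nodes whose values change: x2, n1, n2, n4, n5.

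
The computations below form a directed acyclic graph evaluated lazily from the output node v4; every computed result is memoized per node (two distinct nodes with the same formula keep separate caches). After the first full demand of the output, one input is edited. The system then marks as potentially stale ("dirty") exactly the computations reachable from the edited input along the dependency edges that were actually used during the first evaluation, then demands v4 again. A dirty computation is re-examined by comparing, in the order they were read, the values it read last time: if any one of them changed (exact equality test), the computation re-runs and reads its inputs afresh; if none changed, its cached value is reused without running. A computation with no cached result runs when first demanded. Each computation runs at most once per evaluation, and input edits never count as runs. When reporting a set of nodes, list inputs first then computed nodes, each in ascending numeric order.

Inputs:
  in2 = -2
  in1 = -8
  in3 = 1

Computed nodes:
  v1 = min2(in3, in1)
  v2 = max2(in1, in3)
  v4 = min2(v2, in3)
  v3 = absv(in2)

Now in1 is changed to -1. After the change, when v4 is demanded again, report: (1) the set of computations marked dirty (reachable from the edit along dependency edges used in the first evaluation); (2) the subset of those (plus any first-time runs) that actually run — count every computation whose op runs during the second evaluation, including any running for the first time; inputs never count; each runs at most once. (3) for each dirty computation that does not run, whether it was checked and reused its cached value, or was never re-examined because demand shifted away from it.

First demand of the output computes:
  v2 = max2(-8, 1) = 1
  v4 = min2(1, 1) = 1

After the edit, cleaning proceeds:
  v2: a read changed (in1 -8->-1) — executes, giving 1 — identical to its old value.
  v4: dirty, but its reads are unchanged (v2 unchanged, in3 unchanged); cached 1 stands.

Note the absorption at v2: it re-runs yet its value is the same, leaving the output's value untouched.

The edit dirties: v2, v4.
1 computations run: v2.
Cache hits after checking: v4.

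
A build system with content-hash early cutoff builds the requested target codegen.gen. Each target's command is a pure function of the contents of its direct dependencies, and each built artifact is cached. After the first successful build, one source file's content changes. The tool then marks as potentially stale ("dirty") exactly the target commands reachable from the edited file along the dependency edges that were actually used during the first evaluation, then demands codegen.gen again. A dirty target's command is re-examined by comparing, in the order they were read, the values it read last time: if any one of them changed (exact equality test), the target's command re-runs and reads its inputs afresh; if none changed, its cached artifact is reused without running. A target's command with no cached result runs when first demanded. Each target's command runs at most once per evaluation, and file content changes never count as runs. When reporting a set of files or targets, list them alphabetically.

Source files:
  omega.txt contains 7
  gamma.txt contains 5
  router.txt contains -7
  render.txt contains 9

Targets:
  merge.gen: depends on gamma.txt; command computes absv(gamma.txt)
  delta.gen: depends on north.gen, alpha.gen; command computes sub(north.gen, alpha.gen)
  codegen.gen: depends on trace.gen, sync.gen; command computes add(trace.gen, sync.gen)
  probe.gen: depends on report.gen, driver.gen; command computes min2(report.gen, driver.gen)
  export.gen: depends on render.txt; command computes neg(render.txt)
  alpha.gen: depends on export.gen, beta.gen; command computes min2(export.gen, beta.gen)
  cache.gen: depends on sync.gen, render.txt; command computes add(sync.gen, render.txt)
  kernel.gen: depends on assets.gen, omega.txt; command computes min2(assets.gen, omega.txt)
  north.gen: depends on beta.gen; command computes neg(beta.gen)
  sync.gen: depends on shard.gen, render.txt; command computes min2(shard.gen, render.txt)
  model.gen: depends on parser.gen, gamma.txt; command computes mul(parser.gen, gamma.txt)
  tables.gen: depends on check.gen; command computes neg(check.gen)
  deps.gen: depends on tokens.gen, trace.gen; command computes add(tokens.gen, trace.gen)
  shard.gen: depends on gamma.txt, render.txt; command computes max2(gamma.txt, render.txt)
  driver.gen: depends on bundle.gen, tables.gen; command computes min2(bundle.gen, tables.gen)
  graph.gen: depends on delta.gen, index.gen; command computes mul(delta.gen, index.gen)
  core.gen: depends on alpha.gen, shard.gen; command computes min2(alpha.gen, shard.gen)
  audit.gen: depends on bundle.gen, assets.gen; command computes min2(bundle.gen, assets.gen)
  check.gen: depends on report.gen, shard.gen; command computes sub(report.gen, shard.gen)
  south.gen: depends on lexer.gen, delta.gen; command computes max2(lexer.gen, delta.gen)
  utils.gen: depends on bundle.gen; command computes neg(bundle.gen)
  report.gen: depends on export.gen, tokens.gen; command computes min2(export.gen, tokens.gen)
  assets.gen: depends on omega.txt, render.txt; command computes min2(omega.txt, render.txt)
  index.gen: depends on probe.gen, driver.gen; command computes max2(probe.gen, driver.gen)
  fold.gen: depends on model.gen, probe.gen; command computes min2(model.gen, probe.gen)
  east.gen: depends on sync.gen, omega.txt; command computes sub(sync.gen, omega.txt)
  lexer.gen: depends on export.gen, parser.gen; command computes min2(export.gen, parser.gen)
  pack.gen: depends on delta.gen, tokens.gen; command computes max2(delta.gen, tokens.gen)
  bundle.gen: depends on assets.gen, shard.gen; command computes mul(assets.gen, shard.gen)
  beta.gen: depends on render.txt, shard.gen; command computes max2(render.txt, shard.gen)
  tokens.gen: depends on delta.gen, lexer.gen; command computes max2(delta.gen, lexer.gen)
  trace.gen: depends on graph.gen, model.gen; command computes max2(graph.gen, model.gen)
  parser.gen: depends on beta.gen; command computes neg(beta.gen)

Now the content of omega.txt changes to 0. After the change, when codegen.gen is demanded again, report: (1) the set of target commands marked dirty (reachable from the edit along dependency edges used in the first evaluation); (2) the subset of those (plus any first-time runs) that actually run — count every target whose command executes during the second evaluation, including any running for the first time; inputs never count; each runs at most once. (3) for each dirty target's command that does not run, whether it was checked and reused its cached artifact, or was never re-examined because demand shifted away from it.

First evaluation (everything demanded from the output):
  assets.gen = min2(7, 9) = 7
  export.gen = neg(9) = -9
  shard.gen = max2(5, 9) = 9
  beta.gen = max2(9, 9) = 9
  alpha.gen = min2(-9, 9) = -9
  bundle.gen = mul(7, 9) = 63
  north.gen = neg(9) = -9
  delta.gen = sub(-9, -9) = 0
  parser.gen = neg(9) = -9
  lexer.gen = min2(-9, -9) = -9
  model.gen = mul(-9, 5) = -45
  sync.gen = min2(9, 9) = 9
  tokens.gen = max2(0, -9) = 0
  report.gen = min2(-9, 0) = -9
  check.gen = sub(-9, 9) = -18
  tables.gen = neg(-18) = 18
  driver.gen = min2(63, 18) = 18
  probe.gen = min2(-9, 18) = -9
  index.gen = max2(-9, 18) = 18
  graph.gen = mul(0, 18) = 0
  trace.gen = max2(0, -45) = 0
  codegen.gen = add(0, 9) = 9

Propagation after the edit:
  assets.gen: runs — omega.txt 7->0; result 0.
  bundle.gen: runs — assets.gen 7->0; result 0.
  driver.gen: runs — bundle.gen 63->0; result 0.
  probe.gen: runs — driver.gen 18->0; result -9 (same value as before).
  index.gen: runs — driver.gen 18->0; result 0.
  graph.gen: runs — index.gen 18->0; result 0 (same value as before).
  trace.gen: checked — values it read are unchanged (graph.gen unchanged, model.gen unchanged); reused cached 0 without running.
  codegen.gen: checked — values it read are unchanged (trace.gen unchanged, sync.gen unchanged); reused cached 9 without running.

Key observation: the cutoff stops propagation at trace.gen — its inputs' values are unchanged, so it reuses its cache.

Marked dirty: assets.gen, bundle.gen, codegen.gen, driver.gen, graph.gen, index.gen, probe.gen, trace.gen.
Target commands that run: assets.gen, bundle.gen, driver.gen, graph.gen, index.gen, probe.gen — 6 in total.
Checked but reused from cache: codegen.gen, trace.gen.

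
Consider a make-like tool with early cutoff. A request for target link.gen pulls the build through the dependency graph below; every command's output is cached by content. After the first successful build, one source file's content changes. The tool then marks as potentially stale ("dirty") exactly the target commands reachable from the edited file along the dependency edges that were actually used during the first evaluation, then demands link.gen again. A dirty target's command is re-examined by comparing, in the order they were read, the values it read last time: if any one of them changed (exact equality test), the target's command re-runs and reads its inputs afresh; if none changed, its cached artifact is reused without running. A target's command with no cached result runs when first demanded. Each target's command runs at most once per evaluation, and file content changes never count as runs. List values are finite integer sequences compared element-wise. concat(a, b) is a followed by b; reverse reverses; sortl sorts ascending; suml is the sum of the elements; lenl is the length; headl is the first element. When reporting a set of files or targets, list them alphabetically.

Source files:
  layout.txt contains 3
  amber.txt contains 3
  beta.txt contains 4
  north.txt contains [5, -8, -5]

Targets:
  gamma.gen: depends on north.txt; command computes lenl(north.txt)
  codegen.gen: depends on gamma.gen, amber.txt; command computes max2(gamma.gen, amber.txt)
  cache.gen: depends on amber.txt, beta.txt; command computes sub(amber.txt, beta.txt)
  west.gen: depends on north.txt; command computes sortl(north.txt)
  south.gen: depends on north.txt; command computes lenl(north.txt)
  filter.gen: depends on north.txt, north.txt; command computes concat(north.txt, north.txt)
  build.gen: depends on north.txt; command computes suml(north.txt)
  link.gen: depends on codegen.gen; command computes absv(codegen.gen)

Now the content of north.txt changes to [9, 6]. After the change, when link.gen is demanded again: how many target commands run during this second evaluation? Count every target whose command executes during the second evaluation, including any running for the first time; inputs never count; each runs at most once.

First demand of the output computes:
  gamma.gen = lenl([5, -8, -5]) = 3
  codegen.gen = max2(3, 3) = 3
  link.gen = absv(3) = 3

After the edit, cleaning proceeds:
  gamma.gen: a read changed (north.txt [5, -8, -5]->[9, 6]) — executes, giving 2.
  codegen.gen: a read changed (gamma.gen 3->2) — executes, giving 3 — identical to its old value.
  link.gen: dirty, but its reads are unchanged (codegen.gen unchanged); cached 3 stands.

Note the absorption at codegen.gen: it re-runs yet its value is the same, leaving the output's value untouched.

2 target commands run: codegen.gen, gamma.gen.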